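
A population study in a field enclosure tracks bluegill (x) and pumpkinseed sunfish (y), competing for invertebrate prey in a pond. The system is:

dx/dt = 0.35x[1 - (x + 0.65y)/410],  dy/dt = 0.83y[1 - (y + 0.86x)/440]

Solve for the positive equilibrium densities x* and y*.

x* ≈ 281, y* ≈ 198

Setting both brackets to zero gives the nullclines x + 0.65y = 410 and 0.86x + y = 440.
Substituting y = 440 - 0.86x into the first: x(1 - 0.65·0.86) = 410 - 0.65·440.
So x* = 124/0.441 = 281, and then y* = 440 - 0.86·281 = 198.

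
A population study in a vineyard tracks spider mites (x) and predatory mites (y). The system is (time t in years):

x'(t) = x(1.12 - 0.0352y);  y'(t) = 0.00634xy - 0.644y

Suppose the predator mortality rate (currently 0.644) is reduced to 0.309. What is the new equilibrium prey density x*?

At the interior fixed point, setting dy/dt = 0 with y > 0 fixes x* = (predator death rate)/(xy coefficient) — independent of the other coefficients.
With the change, x* = 0.309/0.00634 = 48.7; it falls from 102.

x* ≈ 48.7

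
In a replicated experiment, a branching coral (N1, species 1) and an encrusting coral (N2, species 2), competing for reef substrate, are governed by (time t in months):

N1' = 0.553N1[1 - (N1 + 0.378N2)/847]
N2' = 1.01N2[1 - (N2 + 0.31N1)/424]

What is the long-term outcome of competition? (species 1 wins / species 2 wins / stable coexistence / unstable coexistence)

Compare the nullcline intercepts: K1/α12 = 847/0.378 = 2240 > K2 = 424; K2/α21 = 424/0.31 = 1370 > K1 = 847.
Since both inequalities hold, each species can invade when rare, so the interior equilibrium is stable.

stable coexistence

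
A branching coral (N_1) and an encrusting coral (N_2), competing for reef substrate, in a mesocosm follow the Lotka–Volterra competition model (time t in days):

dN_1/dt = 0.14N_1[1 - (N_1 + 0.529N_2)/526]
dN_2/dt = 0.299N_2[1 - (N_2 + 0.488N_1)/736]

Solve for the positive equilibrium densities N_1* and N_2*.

N_1* ≈ 184, N_2* ≈ 646

Setting both brackets to zero gives the nullclines N_1 + 0.529N_2 = 526 and 0.488N_1 + N_2 = 736.
Substituting N_2 = 736 - 0.488N_1 into the first: N_1(1 - 0.529·0.488) = 526 - 0.529·736.
So N_1* = 137/0.742 = 184, and then N_2* = 736 - 0.488·184 = 646.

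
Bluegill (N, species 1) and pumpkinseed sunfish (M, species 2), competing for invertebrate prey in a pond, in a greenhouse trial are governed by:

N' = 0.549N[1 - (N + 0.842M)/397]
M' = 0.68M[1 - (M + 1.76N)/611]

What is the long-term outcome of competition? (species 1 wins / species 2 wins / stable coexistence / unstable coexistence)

Compare the nullcline intercepts: K1/α12 = 397/0.842 = 471 < K2 = 611; K2/α21 = 611/1.76 = 347 < K1 = 397.
Since both are reversed, neither can invade when rare; the interior point is a saddle.

unstable coexistence (outcome depends on initial conditions)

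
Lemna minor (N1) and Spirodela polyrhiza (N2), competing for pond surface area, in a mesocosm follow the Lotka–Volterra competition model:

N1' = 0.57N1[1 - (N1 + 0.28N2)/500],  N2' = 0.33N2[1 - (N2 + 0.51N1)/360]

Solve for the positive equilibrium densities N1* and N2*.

N1* ≈ 466, N2* ≈ 122

Setting both brackets to zero gives the nullclines N1 + 0.28N2 = 500 and 0.51N1 + N2 = 360.
Substituting N2 = 360 - 0.51N1 into the first: N1(1 - 0.28·0.51) = 500 - 0.28·360.
So N1* = 399/0.857 = 466, and then N2* = 360 - 0.51·466 = 122.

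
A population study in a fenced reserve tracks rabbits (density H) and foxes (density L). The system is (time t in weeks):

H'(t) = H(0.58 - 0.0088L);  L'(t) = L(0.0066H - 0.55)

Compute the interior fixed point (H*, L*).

Set dL/dt = 0 with L > 0: 0.0066H - 0.55 = 0, so H* = 0.55/0.0066 = 83.3.
Set dH/dt = 0 with H > 0: 0.58 - 0.0088L = 0, so L* = 0.58/0.0088 = 65.9.

H* ≈ 83.3, L* ≈ 65.9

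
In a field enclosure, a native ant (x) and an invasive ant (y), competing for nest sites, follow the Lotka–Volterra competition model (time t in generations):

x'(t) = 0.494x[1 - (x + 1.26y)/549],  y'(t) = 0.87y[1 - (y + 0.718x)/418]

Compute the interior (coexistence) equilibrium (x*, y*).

x* ≈ 234, y* ≈ 250

Setting both brackets to zero gives the nullclines x + 1.26y = 549 and 0.718x + y = 418.
Substituting y = 418 - 0.718x into the first: x(1 - 1.26·0.718) = 549 - 1.26·418.
So x* = 22.3/0.0953 = 234, and then y* = 418 - 0.718·234 = 250.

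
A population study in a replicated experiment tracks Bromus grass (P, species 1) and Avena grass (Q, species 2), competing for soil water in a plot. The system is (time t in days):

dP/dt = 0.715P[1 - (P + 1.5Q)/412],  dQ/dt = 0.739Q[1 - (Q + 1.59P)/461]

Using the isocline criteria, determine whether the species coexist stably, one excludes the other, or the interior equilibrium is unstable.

Compare the nullcline intercepts: K1/α12 = 412/1.5 = 275 < K2 = 461; K2/α21 = 461/1.59 = 290 < K1 = 412.
Since both are reversed, neither can invade when rare; the interior point is a saddle.

unstable coexistence (outcome depends on initial conditions)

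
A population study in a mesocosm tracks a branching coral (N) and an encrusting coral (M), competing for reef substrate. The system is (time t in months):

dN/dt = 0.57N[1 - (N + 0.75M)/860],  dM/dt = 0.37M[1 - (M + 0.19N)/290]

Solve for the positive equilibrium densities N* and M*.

N* ≈ 749, M* ≈ 148

Setting both brackets to zero gives the nullclines N + 0.75M = 860 and 0.19N + M = 290.
Substituting M = 290 - 0.19N into the first: N(1 - 0.75·0.19) = 860 - 0.75·290.
So N* = 642/0.857 = 749, and then M* = 290 - 0.19·749 = 148.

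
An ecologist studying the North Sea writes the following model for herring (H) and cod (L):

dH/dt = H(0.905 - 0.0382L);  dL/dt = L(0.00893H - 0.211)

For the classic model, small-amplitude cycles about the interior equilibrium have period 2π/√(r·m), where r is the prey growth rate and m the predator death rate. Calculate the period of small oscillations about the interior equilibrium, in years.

T ≈ 14.4 years

Here r = 0.905 and m = 0.211, so r·m = 0.191.
ω = √0.191 = 0.437 per year, hence T = 2π/ω ≈ 14.4 years.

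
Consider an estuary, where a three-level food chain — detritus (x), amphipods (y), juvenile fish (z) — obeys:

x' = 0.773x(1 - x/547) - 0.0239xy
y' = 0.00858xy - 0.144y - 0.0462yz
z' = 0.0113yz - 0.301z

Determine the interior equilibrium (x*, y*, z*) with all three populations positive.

x* ≈ 96.5, y* ≈ 26.6, z* ≈ 14.8

From dz/dt = 0: 0.0113y* = 0.301, so y* = 26.6.
From dx/dt = 0: 0.773(1 - x*/547) = 0.0239·26.6, giving x* = 547·(1 - 0.824) = 96.5.
From dy/dt = 0: 0.00858·96.5 - 0.144 = 0.0462z*, so z* = 0.684/0.0462 = 14.8.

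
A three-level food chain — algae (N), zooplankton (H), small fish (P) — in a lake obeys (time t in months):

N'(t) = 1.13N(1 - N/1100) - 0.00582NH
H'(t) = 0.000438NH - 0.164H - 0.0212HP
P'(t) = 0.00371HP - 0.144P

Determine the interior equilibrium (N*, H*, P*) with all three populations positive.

From dP/dt = 0: 0.00371H* = 0.144, so H* = 38.8.
From dN/dt = 0: 1.13(1 - N*/1100) = 0.00582·38.8, giving N* = 1100·(1 - 0.2) = 880.
From dH/dt = 0: 0.000438·880 - 0.164 = 0.0212P*, so P* = 0.221/0.0212 = 10.4.

N* ≈ 880, H* ≈ 38.8, P* ≈ 10.4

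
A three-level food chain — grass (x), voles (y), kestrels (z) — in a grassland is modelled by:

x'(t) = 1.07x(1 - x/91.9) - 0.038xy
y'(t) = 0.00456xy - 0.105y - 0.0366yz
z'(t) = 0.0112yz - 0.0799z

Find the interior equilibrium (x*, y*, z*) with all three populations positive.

From dz/dt = 0: 0.0112y* = 0.0799, so y* = 7.13.
From dx/dt = 0: 1.07(1 - x*/91.9) = 0.038·7.13, giving x* = 91.9·(1 - 0.253) = 68.6.
From dy/dt = 0: 0.00456·68.6 - 0.105 = 0.0366z*, so z* = 0.208/0.0366 = 5.68.

x* ≈ 68.6, y* ≈ 7.13, z* ≈ 5.68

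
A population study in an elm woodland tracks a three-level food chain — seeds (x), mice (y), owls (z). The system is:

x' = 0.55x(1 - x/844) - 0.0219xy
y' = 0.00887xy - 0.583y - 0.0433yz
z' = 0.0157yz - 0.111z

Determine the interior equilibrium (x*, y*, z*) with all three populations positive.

x* ≈ 606, y* ≈ 7.07, z* ≈ 111

From dz/dt = 0: 0.0157y* = 0.111, so y* = 7.07.
From dx/dt = 0: 0.55(1 - x*/844) = 0.0219·7.07, giving x* = 844·(1 - 0.282) = 606.
From dy/dt = 0: 0.00887·606 - 0.583 = 0.0433z*, so z* = 4.8/0.0433 = 111.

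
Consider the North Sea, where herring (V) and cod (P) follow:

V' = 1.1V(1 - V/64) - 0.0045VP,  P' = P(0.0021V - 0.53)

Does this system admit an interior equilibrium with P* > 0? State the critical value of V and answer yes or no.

Threshold V = 252; K < 252, so no, the predator goes extinct.

The predator equation gives dP/dt > 0 only when V > 0.53/0.0021 = 252.
Without the predator, V → K = 64. Since 64 < 252, the predator cannot invade.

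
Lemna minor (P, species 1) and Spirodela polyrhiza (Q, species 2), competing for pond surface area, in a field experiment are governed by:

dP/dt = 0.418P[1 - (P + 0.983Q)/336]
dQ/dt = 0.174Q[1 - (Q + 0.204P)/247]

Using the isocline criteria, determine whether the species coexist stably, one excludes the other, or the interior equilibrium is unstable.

Compare the nullcline intercepts: K1/α12 = 336/0.983 = 342 > K2 = 247; K2/α21 = 247/0.204 = 1210 > K1 = 336.
Since both inequalities hold, each species can invade when rare, so the interior equilibrium is stable.

stable coexistence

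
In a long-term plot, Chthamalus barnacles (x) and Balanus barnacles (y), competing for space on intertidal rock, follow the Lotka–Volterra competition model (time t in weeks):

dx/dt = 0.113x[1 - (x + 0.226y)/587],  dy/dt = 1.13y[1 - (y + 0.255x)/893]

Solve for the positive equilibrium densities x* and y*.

x* ≈ 409, y* ≈ 789

Setting both brackets to zero gives the nullclines x + 0.226y = 587 and 0.255x + y = 893.
Substituting y = 893 - 0.255x into the first: x(1 - 0.226·0.255) = 587 - 0.226·893.
So x* = 385/0.942 = 409, and then y* = 893 - 0.255·409 = 789.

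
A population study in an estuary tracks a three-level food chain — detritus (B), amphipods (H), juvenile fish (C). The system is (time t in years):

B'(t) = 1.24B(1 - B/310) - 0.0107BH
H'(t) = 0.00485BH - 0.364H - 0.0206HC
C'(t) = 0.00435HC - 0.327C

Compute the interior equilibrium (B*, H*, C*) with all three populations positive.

B* ≈ 109, H* ≈ 75.2, C* ≈ 7.97

From dC/dt = 0: 0.00435H* = 0.327, so H* = 75.2.
From dB/dt = 0: 1.24(1 - B*/310) = 0.0107·75.2, giving B* = 310·(1 - 0.649) = 109.
From dH/dt = 0: 0.00485·109 - 0.364 = 0.0206C*, so C* = 0.164/0.0206 = 7.97.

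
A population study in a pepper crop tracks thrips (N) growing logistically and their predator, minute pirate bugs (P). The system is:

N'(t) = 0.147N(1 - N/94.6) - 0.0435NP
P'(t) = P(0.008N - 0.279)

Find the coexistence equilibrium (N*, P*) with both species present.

From dP/dt = 0 with P > 0: 0.008N* = 0.279, so N* = 34.9.
Substitute into dN/dt = 0: 0.147(1 - 34.9/94.6) = 0.0435P*.
The bracket is 0.631, giving P* = 0.0928/0.0435 = 2.13.

N* ≈ 34.9, P* ≈ 2.13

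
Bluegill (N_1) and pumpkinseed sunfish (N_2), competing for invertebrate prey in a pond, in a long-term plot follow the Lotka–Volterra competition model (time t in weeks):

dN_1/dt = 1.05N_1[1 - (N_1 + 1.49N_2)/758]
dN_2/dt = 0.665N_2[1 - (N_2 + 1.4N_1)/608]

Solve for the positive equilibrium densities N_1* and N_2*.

Setting both brackets to zero gives the nullclines N_1 + 1.49N_2 = 758 and 1.4N_1 + N_2 = 608.
Substituting N_2 = 608 - 1.4N_1 into the first: N_1(1 - 1.49·1.4) = 758 - 1.49·608.
So N_1* = -148/-1.09 = 136, and then N_2* = 608 - 1.4·136 = 417.

N_1* ≈ 136, N_2* ≈ 417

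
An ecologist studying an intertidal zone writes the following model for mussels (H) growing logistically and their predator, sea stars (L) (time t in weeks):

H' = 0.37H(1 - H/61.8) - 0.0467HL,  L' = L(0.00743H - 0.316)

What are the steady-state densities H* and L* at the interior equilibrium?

H* ≈ 42.5, L* ≈ 2.47

From dL/dt = 0 with L > 0: 0.00743H* = 0.316, so H* = 42.5.
Substitute into dH/dt = 0: 0.37(1 - 42.5/61.8) = 0.0467L*.
The bracket is 0.312, giving L* = 0.115/0.0467 = 2.47.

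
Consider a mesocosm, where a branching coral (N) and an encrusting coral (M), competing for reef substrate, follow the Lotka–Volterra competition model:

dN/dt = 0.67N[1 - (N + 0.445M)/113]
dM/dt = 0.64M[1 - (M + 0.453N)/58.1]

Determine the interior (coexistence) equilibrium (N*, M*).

Setting both brackets to zero gives the nullclines N + 0.445M = 113 and 0.453N + M = 58.1.
Substituting M = 58.1 - 0.453N into the first: N(1 - 0.445·0.453) = 113 - 0.445·58.1.
So N* = 87.1/0.798 = 109, and then M* = 58.1 - 0.453·109 = 8.66.

N* ≈ 109, M* ≈ 8.66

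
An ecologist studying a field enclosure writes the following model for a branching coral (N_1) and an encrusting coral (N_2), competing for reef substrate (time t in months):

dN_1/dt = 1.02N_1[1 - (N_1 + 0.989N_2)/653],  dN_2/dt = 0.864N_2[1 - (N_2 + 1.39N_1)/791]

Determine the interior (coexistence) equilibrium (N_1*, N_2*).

Setting both brackets to zero gives the nullclines N_1 + 0.989N_2 = 653 and 1.39N_1 + N_2 = 791.
Substituting N_2 = 791 - 1.39N_1 into the first: N_1(1 - 0.989·1.39) = 653 - 0.989·791.
So N_1* = -129/-0.375 = 345, and then N_2* = 791 - 1.39·345 = 311.

N_1* ≈ 345, N_2* ≈ 311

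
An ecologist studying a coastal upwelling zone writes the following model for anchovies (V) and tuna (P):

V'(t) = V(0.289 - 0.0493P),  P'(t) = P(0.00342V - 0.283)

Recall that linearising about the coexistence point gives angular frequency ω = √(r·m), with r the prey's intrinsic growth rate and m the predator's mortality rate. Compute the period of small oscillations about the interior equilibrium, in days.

T ≈ 22 days

Here r = 0.289 and m = 0.283, so r·m = 0.0818.
ω = √0.0818 = 0.286 per day, hence T = 2π/ω ≈ 22 days.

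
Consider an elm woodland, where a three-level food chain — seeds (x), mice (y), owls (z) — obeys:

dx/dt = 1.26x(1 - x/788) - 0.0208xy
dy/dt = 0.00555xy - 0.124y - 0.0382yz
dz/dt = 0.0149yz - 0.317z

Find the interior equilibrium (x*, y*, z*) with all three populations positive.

From dz/dt = 0: 0.0149y* = 0.317, so y* = 21.3.
From dx/dt = 0: 1.26(1 - x*/788) = 0.0208·21.3, giving x* = 788·(1 - 0.351) = 511.
From dy/dt = 0: 0.00555·511 - 0.124 = 0.0382z*, so z* = 2.71/0.0382 = 71.

x* ≈ 511, y* ≈ 21.3, z* ≈ 71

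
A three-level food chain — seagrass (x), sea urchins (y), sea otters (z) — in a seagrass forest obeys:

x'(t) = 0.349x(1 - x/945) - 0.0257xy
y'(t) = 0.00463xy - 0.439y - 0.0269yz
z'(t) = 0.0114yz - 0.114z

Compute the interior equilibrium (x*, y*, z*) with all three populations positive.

x* ≈ 249, y* ≈ 10, z* ≈ 26.6

From dz/dt = 0: 0.0114y* = 0.114, so y* = 10.
From dx/dt = 0: 0.349(1 - x*/945) = 0.0257·10, giving x* = 945·(1 - 0.736) = 249.
From dy/dt = 0: 0.00463·249 - 0.439 = 0.0269z*, so z* = 0.714/0.0269 = 26.6.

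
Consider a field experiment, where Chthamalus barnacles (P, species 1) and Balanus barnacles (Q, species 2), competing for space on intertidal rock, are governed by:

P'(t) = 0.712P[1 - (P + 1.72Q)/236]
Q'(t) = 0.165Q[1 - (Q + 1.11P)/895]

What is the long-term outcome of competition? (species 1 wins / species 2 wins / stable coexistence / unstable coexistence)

species 2 excludes species 1

Compare the nullcline intercepts: K1/α12 = 236/1.72 = 137 < K2 = 895; K2/α21 = 895/1.11 = 806 > K1 = 236.
Since the inequalities point opposite ways, species 2 can invade but species 1 cannot.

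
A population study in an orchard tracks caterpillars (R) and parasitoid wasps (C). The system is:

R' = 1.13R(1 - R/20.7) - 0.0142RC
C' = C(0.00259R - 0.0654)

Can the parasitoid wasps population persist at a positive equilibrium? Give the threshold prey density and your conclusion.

Threshold R = 25.3; K < 25.3, so no, the predator goes extinct.

The predator equation gives dC/dt > 0 only when R > 0.0654/0.00259 = 25.3.
Without the predator, R → K = 20.7. Since 20.7 < 25.3, the predator cannot invade.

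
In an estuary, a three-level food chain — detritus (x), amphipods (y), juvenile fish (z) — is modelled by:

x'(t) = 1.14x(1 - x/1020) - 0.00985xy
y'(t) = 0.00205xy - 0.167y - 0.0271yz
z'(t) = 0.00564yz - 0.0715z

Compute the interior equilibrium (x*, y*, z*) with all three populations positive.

x* ≈ 908, y* ≈ 12.7, z* ≈ 62.5

From dz/dt = 0: 0.00564y* = 0.0715, so y* = 12.7.
From dx/dt = 0: 1.14(1 - x*/1020) = 0.00985·12.7, giving x* = 1020·(1 - 0.11) = 908.
From dy/dt = 0: 0.00205·908 - 0.167 = 0.0271z*, so z* = 1.69/0.0271 = 62.5.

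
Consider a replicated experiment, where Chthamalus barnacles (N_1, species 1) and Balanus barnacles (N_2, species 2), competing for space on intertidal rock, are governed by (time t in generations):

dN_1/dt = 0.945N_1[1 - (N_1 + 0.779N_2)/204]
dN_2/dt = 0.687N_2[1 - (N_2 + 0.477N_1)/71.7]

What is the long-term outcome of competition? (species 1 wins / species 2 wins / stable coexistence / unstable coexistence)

species 1 excludes species 2

Compare the nullcline intercepts: K1/α12 = 204/0.779 = 262 > K2 = 71.7; K2/α21 = 71.7/0.477 = 150 < K1 = 204.
Since the inequalities point opposite ways, species 1 can invade but species 2 cannot.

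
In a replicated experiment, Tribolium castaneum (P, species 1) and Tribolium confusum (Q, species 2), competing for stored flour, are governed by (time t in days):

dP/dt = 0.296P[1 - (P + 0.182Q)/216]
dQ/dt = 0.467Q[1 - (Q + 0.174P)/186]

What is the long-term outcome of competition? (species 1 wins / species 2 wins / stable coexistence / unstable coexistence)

stable coexistence

Compare the nullcline intercepts: K1/α12 = 216/0.182 = 1190 > K2 = 186; K2/α21 = 186/0.174 = 1070 > K1 = 216.
Since both inequalities hold, each species can invade when rare, so the interior equilibrium is stable.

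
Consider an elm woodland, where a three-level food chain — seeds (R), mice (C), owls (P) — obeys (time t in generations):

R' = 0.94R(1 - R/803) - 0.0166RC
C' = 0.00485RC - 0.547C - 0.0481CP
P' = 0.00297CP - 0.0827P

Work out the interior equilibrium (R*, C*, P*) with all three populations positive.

R* ≈ 408, C* ≈ 27.8, P* ≈ 29.8

From dP/dt = 0: 0.00297C* = 0.0827, so C* = 27.8.
From dR/dt = 0: 0.94(1 - R*/803) = 0.0166·27.8, giving R* = 803·(1 - 0.492) = 408.
From dC/dt = 0: 0.00485·408 - 0.547 = 0.0481P*, so P* = 1.43/0.0481 = 29.8.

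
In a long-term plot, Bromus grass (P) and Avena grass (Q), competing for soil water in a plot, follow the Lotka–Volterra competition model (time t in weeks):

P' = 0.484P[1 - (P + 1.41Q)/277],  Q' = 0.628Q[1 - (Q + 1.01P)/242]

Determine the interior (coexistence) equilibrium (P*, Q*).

P* ≈ 151, Q* ≈ 89.1

Setting both brackets to zero gives the nullclines P + 1.41Q = 277 and 1.01P + Q = 242.
Substituting Q = 242 - 1.01P into the first: P(1 - 1.41·1.01) = 277 - 1.41·242.
So P* = -64.2/-0.424 = 151, and then Q* = 242 - 1.01·151 = 89.1.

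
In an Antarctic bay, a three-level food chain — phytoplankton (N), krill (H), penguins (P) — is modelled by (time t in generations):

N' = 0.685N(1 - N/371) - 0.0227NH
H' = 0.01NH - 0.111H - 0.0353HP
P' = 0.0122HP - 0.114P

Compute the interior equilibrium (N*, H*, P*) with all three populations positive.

From dP/dt = 0: 0.0122H* = 0.114, so H* = 9.34.
From dN/dt = 0: 0.685(1 - N*/371) = 0.0227·9.34, giving N* = 371·(1 - 0.31) = 256.
From dH/dt = 0: 0.01·256 - 0.111 = 0.0353P*, so P* = 2.45/0.0353 = 69.4.

N* ≈ 256, H* ≈ 9.34, P* ≈ 69.4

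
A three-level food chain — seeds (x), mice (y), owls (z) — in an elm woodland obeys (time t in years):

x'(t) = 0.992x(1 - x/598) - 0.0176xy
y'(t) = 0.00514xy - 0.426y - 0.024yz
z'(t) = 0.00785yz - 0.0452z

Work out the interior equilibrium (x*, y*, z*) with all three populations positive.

x* ≈ 537, y* ≈ 5.76, z* ≈ 97.2

From dz/dt = 0: 0.00785y* = 0.0452, so y* = 5.76.
From dx/dt = 0: 0.992(1 - x*/598) = 0.0176·5.76, giving x* = 598·(1 - 0.102) = 537.
From dy/dt = 0: 0.00514·537 - 0.426 = 0.024z*, so z* = 2.33/0.024 = 97.2.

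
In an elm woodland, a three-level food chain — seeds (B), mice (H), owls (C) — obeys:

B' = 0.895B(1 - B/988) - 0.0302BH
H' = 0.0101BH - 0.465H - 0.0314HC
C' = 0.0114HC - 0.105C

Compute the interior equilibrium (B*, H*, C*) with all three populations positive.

From dC/dt = 0: 0.0114H* = 0.105, so H* = 9.21.
From dB/dt = 0: 0.895(1 - B*/988) = 0.0302·9.21, giving B* = 988·(1 - 0.311) = 681.
From dH/dt = 0: 0.0101·681 - 0.465 = 0.0314C*, so C* = 6.41/0.0314 = 204.

B* ≈ 681, H* ≈ 9.21, C* ≈ 204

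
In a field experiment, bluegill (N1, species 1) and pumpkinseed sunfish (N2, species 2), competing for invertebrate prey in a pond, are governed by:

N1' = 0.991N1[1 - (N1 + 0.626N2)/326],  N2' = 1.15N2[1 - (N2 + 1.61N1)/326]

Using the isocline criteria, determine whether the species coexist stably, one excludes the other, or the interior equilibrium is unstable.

species 1 excludes species 2

Compare the nullcline intercepts: K1/α12 = 326/0.626 = 521 > K2 = 326; K2/α21 = 326/1.61 = 202 < K1 = 326.
Since the inequalities point opposite ways, species 1 can invade but species 2 cannot.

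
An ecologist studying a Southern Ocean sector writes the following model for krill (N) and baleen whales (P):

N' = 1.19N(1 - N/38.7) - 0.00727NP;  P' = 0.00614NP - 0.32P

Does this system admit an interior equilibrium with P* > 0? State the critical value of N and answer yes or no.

Threshold N = 52.1; K < 52.1, so no, the predator goes extinct.

The predator equation gives dP/dt > 0 only when N > 0.32/0.00614 = 52.1.
Without the predator, N → K = 38.7. Since 38.7 < 52.1, the predator cannot invade.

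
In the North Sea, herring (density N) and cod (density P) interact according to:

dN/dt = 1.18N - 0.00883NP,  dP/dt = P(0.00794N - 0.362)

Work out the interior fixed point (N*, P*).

N* ≈ 45.6, P* ≈ 134

Set dP/dt = 0 with P > 0: 0.00794N - 0.362 = 0, so N* = 0.362/0.00794 = 45.6.
Set dN/dt = 0 with N > 0: 1.18 - 0.00883P = 0, so P* = 1.18/0.00883 = 134.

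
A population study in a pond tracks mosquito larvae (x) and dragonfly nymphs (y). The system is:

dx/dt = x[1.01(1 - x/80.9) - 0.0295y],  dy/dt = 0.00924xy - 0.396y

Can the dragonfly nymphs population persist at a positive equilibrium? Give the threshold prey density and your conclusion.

The predator equation gives dy/dt > 0 only when x > 0.396/0.00924 = 42.9.
Without the predator, x → K = 80.9. Since 80.9 > 42.9, the predator can invade and persist.

Threshold x = 42.9; K > 42.9, so yes, the predator persists.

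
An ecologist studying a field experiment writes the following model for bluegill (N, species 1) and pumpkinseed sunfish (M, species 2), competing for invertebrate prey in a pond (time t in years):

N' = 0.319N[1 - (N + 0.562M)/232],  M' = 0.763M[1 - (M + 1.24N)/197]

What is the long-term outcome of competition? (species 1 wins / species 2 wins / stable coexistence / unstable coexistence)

Compare the nullcline intercepts: K1/α12 = 232/0.562 = 413 > K2 = 197; K2/α21 = 197/1.24 = 159 < K1 = 232.
Since the inequalities point opposite ways, species 1 can invade but species 2 cannot.

species 1 excludes species 2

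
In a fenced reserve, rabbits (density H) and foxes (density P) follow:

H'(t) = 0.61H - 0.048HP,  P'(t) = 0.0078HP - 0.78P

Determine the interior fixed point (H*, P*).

H* ≈ 100, P* ≈ 12.7

Set dP/dt = 0 with P > 0: 0.0078H - 0.78 = 0, so H* = 0.78/0.0078 = 100.
Set dH/dt = 0 with H > 0: 0.61 - 0.048P = 0, so P* = 0.61/0.048 = 12.7.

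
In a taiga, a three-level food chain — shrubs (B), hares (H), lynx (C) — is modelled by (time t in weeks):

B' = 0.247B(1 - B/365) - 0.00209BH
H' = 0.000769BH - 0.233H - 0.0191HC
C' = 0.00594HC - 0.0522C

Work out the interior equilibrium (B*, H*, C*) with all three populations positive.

B* ≈ 338, H* ≈ 8.79, C* ≈ 1.4

From dC/dt = 0: 0.00594H* = 0.0522, so H* = 8.79.
From dB/dt = 0: 0.247(1 - B*/365) = 0.00209·8.79, giving B* = 365·(1 - 0.0744) = 338.
From dH/dt = 0: 0.000769·338 - 0.233 = 0.0191C*, so C* = 0.0268/0.0191 = 1.4.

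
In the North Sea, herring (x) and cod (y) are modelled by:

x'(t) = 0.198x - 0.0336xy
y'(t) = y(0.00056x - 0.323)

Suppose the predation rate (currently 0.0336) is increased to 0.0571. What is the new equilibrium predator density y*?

At the interior fixed point, setting dx/dt = 0 with x > 0 fixes y* = (prey growth rate)/(xy coefficient) — independent of the other coefficients.
With the change, y* = 0.198/0.0571 = 3.47; it falls from 5.89.

y* ≈ 3.47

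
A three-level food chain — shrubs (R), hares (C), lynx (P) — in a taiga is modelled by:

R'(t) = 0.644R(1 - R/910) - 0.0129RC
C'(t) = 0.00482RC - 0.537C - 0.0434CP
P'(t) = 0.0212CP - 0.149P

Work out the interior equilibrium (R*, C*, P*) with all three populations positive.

R* ≈ 782, C* ≈ 7.03, P* ≈ 74.5

From dP/dt = 0: 0.0212C* = 0.149, so C* = 7.03.
From dR/dt = 0: 0.644(1 - R*/910) = 0.0129·7.03, giving R* = 910·(1 - 0.141) = 782.
From dC/dt = 0: 0.00482·782 - 0.537 = 0.0434P*, so P* = 3.23/0.0434 = 74.5.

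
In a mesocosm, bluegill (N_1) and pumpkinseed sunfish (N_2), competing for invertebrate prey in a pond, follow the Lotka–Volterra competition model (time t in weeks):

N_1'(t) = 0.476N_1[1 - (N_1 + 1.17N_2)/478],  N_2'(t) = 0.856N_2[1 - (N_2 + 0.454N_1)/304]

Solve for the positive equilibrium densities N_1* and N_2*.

N_1* ≈ 261, N_2* ≈ 186

Setting both brackets to zero gives the nullclines N_1 + 1.17N_2 = 478 and 0.454N_1 + N_2 = 304.
Substituting N_2 = 304 - 0.454N_1 into the first: N_1(1 - 1.17·0.454) = 478 - 1.17·304.
So N_1* = 122/0.469 = 261, and then N_2* = 304 - 0.454·261 = 186.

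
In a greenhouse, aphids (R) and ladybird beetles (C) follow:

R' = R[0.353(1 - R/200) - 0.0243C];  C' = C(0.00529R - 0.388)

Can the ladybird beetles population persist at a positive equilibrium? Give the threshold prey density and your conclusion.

Threshold R = 73.3; K > 73.3, so yes, the predator persists.

The predator equation gives dC/dt > 0 only when R > 0.388/0.00529 = 73.3.
Without the predator, R → K = 200. Since 200 > 73.3, the predator can invade and persist.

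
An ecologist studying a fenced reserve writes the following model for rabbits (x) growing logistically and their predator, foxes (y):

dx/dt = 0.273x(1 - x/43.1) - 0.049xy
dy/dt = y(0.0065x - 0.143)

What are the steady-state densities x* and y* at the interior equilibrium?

From dy/dt = 0 with y > 0: 0.0065x* = 0.143, so x* = 22.
Substitute into dx/dt = 0: 0.273(1 - 22/43.1) = 0.049y*.
The bracket is 0.49, giving y* = 0.134/0.049 = 2.73.

x* ≈ 22, y* ≈ 2.73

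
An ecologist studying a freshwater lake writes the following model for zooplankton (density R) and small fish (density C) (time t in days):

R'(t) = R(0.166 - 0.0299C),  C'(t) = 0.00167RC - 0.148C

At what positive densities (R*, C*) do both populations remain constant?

R* ≈ 88.6, C* ≈ 5.55

Set dC/dt = 0 with C > 0: 0.00167R - 0.148 = 0, so R* = 0.148/0.00167 = 88.6.
Set dR/dt = 0 with R > 0: 0.166 - 0.0299C = 0, so C* = 0.166/0.0299 = 5.55.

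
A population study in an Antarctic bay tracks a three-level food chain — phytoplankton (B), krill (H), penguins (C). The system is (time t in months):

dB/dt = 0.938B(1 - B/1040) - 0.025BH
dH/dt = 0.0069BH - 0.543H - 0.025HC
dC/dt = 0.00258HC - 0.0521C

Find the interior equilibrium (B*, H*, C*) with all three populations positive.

From dC/dt = 0: 0.00258H* = 0.0521, so H* = 20.2.
From dB/dt = 0: 0.938(1 - B*/1040) = 0.025·20.2, giving B* = 1040·(1 - 0.538) = 480.
From dH/dt = 0: 0.0069·480 - 0.543 = 0.025C*, so C* = 2.77/0.025 = 111.

B* ≈ 480, H* ≈ 20.2, C* ≈ 111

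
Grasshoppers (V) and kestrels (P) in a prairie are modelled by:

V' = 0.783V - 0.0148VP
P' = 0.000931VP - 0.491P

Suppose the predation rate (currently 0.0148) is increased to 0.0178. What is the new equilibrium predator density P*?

P* ≈ 44

At the interior fixed point, setting dV/dt = 0 with V > 0 fixes P* = (prey growth rate)/(VP coefficient) — independent of the other coefficients.
With the change, P* = 0.783/0.0178 = 44; it falls from 52.9.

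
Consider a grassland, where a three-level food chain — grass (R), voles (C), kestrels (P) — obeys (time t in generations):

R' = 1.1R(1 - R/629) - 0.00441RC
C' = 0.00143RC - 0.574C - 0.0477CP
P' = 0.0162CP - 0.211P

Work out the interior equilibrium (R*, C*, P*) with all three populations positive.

R* ≈ 596, C* ≈ 13, P* ≈ 5.84

From dP/dt = 0: 0.0162C* = 0.211, so C* = 13.
From dR/dt = 0: 1.1(1 - R*/629) = 0.00441·13, giving R* = 629·(1 - 0.0522) = 596.
From dC/dt = 0: 0.00143·596 - 0.574 = 0.0477P*, so P* = 0.279/0.0477 = 5.84.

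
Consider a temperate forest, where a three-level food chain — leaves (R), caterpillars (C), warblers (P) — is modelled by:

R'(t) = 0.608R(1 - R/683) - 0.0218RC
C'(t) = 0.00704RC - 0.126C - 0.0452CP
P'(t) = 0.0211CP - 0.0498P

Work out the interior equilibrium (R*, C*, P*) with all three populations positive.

From dP/dt = 0: 0.0211C* = 0.0498, so C* = 2.36.
From dR/dt = 0: 0.608(1 - R*/683) = 0.0218·2.36, giving R* = 683·(1 - 0.0846) = 625.
From dC/dt = 0: 0.00704·625 - 0.126 = 0.0452P*, so P* = 4.28/0.0452 = 94.6.

R* ≈ 625, C* ≈ 2.36, P* ≈ 94.6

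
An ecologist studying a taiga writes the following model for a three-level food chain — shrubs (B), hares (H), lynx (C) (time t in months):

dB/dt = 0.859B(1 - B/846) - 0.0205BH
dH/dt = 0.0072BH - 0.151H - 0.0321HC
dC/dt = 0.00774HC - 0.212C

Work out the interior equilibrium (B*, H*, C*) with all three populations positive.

From dC/dt = 0: 0.00774H* = 0.212, so H* = 27.4.
From dB/dt = 0: 0.859(1 - B*/846) = 0.0205·27.4, giving B* = 846·(1 - 0.654) = 293.
From dH/dt = 0: 0.0072·293 - 0.151 = 0.0321C*, so C* = 1.96/0.0321 = 61.

B* ≈ 293, H* ≈ 27.4, C* ≈ 61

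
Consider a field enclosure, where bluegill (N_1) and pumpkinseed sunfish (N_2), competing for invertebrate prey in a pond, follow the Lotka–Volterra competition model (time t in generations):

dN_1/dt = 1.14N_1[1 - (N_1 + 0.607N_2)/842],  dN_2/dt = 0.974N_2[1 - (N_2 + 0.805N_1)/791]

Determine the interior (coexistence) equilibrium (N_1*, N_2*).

Setting both brackets to zero gives the nullclines N_1 + 0.607N_2 = 842 and 0.805N_1 + N_2 = 791.
Substituting N_2 = 791 - 0.805N_1 into the first: N_1(1 - 0.607·0.805) = 842 - 0.607·791.
So N_1* = 362/0.511 = 708, and then N_2* = 791 - 0.805·708 = 221.

N_1* ≈ 708, N_2* ≈ 221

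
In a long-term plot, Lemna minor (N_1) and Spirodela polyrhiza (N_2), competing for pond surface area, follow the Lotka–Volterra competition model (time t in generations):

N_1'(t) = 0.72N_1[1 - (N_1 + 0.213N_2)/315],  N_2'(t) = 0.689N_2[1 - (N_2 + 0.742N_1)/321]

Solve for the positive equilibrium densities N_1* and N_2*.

Setting both brackets to zero gives the nullclines N_1 + 0.213N_2 = 315 and 0.742N_1 + N_2 = 321.
Substituting N_2 = 321 - 0.742N_1 into the first: N_1(1 - 0.213·0.742) = 315 - 0.213·321.
So N_1* = 247/0.842 = 293, and then N_2* = 321 - 0.742·293 = 104.

N_1* ≈ 293, N_2* ≈ 104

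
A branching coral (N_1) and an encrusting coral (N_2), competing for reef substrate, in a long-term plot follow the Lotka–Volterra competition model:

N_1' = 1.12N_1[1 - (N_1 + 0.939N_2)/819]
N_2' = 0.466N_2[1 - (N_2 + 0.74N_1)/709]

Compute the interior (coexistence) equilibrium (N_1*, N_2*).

Setting both brackets to zero gives the nullclines N_1 + 0.939N_2 = 819 and 0.74N_1 + N_2 = 709.
Substituting N_2 = 709 - 0.74N_1 into the first: N_1(1 - 0.939·0.74) = 819 - 0.939·709.
So N_1* = 153/0.305 = 502, and then N_2* = 709 - 0.74·502 = 337.

N_1* ≈ 502, N_2* ≈ 337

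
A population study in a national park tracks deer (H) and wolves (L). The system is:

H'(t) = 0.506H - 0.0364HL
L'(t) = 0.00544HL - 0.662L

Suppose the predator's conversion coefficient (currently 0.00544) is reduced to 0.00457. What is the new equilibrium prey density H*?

H* ≈ 145

At the interior fixed point, setting dL/dt = 0 with L > 0 fixes H* = (predator death rate)/(HL coefficient) — independent of the other coefficients.
With the change, H* = 0.662/0.00457 = 145; it rises from 122.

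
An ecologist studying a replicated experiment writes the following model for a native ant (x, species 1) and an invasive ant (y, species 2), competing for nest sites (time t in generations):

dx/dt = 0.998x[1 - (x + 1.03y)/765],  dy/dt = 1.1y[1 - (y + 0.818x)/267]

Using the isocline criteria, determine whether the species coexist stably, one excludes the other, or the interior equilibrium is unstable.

Compare the nullcline intercepts: K1/α12 = 765/1.03 = 743 > K2 = 267; K2/α21 = 267/0.818 = 326 < K1 = 765.
Since the inequalities point opposite ways, species 1 can invade but species 2 cannot.

species 1 excludes species 2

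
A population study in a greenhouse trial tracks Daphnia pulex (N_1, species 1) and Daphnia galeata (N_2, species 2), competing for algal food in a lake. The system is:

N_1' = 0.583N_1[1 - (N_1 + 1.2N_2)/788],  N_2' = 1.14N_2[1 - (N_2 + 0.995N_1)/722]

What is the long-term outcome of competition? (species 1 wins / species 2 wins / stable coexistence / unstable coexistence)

Compare the nullcline intercepts: K1/α12 = 788/1.2 = 657 < K2 = 722; K2/α21 = 722/0.995 = 726 < K1 = 788.
Since both are reversed, neither can invade when rare; the interior point is a saddle.

unstable coexistence (outcome depends on initial conditions)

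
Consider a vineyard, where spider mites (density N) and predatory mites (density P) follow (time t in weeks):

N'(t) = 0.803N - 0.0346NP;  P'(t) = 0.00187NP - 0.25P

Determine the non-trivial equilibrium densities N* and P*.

N* ≈ 134, P* ≈ 23.2

Set dP/dt = 0 with P > 0: 0.00187N - 0.25 = 0, so N* = 0.25/0.00187 = 134.
Set dN/dt = 0 with N > 0: 0.803 - 0.0346P = 0, so P* = 0.803/0.0346 = 23.2.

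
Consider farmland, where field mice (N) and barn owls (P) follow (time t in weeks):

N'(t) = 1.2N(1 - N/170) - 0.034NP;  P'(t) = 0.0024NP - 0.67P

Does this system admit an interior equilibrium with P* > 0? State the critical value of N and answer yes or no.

Threshold N = 279; K < 279, so no, the predator goes extinct.

The predator equation gives dP/dt > 0 only when N > 0.67/0.0024 = 279.
Without the predator, N → K = 170. Since 170 < 279, the predator cannot invade.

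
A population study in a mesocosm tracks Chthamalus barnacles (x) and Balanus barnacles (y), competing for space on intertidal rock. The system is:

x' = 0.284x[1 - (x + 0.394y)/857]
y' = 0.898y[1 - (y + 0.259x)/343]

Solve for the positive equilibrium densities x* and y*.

Setting both brackets to zero gives the nullclines x + 0.394y = 857 and 0.259x + y = 343.
Substituting y = 343 - 0.259x into the first: x(1 - 0.394·0.259) = 857 - 0.394·343.
So x* = 722/0.898 = 804, and then y* = 343 - 0.259·804 = 135.

x* ≈ 804, y* ≈ 135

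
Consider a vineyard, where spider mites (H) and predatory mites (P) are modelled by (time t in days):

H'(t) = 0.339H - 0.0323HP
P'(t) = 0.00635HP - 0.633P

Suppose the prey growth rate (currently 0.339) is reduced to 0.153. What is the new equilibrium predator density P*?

P* ≈ 4.74

At the interior fixed point, setting dH/dt = 0 with H > 0 fixes P* = (prey growth rate)/(HP coefficient) — independent of the other coefficients.
With the change, P* = 0.153/0.0323 = 4.74; it falls from 10.5.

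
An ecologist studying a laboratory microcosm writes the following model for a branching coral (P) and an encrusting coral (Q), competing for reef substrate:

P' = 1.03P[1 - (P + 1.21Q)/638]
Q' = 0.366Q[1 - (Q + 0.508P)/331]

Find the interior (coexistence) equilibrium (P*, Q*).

Setting both brackets to zero gives the nullclines P + 1.21Q = 638 and 0.508P + Q = 331.
Substituting Q = 331 - 0.508P into the first: P(1 - 1.21·0.508) = 638 - 1.21·331.
So P* = 237/0.385 = 616, and then Q* = 331 - 0.508·616 = 17.9.

P* ≈ 616, Q* ≈ 17.9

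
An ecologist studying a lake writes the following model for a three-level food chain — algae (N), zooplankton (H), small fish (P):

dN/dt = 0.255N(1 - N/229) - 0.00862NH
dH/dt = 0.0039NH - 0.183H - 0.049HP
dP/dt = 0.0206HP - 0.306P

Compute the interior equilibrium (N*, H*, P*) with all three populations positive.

N* ≈ 114, H* ≈ 14.9, P* ≈ 5.34

From dP/dt = 0: 0.0206H* = 0.306, so H* = 14.9.
From dN/dt = 0: 0.255(1 - N*/229) = 0.00862·14.9, giving N* = 229·(1 - 0.502) = 114.
From dH/dt = 0: 0.0039·114 - 0.183 = 0.049P*, so P* = 0.262/0.049 = 5.34.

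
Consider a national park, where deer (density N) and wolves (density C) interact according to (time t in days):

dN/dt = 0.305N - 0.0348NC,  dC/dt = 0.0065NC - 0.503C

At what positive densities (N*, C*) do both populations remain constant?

N* ≈ 77.4, C* ≈ 8.76

Set dC/dt = 0 with C > 0: 0.0065N - 0.503 = 0, so N* = 0.503/0.0065 = 77.4.
Set dN/dt = 0 with N > 0: 0.305 - 0.0348C = 0, so C* = 0.305/0.0348 = 8.76.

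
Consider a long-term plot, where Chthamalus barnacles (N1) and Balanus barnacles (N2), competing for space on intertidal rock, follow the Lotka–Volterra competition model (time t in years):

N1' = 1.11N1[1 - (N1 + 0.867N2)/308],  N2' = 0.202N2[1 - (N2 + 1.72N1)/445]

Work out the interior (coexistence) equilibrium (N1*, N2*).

Setting both brackets to zero gives the nullclines N1 + 0.867N2 = 308 and 1.72N1 + N2 = 445.
Substituting N2 = 445 - 1.72N1 into the first: N1(1 - 0.867·1.72) = 308 - 0.867·445.
So N1* = -77.8/-0.491 = 158, and then N2* = 445 - 1.72·158 = 173.

N1* ≈ 158, N2* ≈ 173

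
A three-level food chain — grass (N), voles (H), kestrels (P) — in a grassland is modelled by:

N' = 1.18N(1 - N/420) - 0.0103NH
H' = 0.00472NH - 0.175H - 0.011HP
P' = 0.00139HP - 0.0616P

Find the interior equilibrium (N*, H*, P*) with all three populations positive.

From dP/dt = 0: 0.00139H* = 0.0616, so H* = 44.3.
From dN/dt = 0: 1.18(1 - N*/420) = 0.0103·44.3, giving N* = 420·(1 - 0.387) = 258.
From dH/dt = 0: 0.00472·258 - 0.175 = 0.011P*, so P* = 1.04/0.011 = 94.6.

N* ≈ 258, H* ≈ 44.3, P* ≈ 94.6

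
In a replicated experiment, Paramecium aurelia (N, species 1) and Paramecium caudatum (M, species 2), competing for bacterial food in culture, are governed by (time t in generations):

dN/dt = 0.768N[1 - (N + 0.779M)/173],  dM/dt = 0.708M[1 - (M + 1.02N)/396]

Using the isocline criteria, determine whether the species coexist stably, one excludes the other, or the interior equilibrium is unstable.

species 2 excludes species 1

Compare the nullcline intercepts: K1/α12 = 173/0.779 = 222 < K2 = 396; K2/α21 = 396/1.02 = 388 > K1 = 173.
Since the inequalities point opposite ways, species 2 can invade but species 1 cannot.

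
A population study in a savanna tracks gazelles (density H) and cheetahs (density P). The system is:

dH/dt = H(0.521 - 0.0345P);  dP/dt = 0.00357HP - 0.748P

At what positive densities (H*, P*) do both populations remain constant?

Set dP/dt = 0 with P > 0: 0.00357H - 0.748 = 0, so H* = 0.748/0.00357 = 210.
Set dH/dt = 0 with H > 0: 0.521 - 0.0345P = 0, so P* = 0.521/0.0345 = 15.1.

H* ≈ 210, P* ≈ 15.1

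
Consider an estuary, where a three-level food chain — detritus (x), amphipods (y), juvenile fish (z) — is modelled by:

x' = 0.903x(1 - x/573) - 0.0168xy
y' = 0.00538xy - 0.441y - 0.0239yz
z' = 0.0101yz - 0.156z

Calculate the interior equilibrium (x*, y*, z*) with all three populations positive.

From dz/dt = 0: 0.0101y* = 0.156, so y* = 15.4.
From dx/dt = 0: 0.903(1 - x*/573) = 0.0168·15.4, giving x* = 573·(1 - 0.287) = 408.
From dy/dt = 0: 0.00538·408 - 0.441 = 0.0239z*, so z* = 1.76/0.0239 = 73.5.

x* ≈ 408, y* ≈ 15.4, z* ≈ 73.5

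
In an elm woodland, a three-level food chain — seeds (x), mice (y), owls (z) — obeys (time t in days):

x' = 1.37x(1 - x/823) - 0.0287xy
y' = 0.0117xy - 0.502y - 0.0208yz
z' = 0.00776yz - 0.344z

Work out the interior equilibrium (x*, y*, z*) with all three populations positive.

x* ≈ 58.7, y* ≈ 44.3, z* ≈ 8.89

From dz/dt = 0: 0.00776y* = 0.344, so y* = 44.3.
From dx/dt = 0: 1.37(1 - x*/823) = 0.0287·44.3, giving x* = 823·(1 - 0.929) = 58.7.
From dy/dt = 0: 0.0117·58.7 - 0.502 = 0.0208z*, so z* = 0.185/0.0208 = 8.89.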